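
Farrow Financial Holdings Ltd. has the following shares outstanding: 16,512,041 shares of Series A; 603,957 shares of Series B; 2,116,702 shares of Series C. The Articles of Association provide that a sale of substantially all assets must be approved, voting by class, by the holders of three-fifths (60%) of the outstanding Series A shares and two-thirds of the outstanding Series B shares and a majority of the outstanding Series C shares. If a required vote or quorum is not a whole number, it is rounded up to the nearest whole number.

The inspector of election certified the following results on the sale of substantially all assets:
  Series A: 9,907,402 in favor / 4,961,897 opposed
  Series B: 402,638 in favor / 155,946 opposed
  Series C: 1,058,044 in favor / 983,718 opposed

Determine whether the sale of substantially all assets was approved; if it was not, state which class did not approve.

Not approved — the Series C shares did not give the required vote.

Series A: 3/5 of 16512041 = 9907224.60, rounded up to 9907225; 9,907,225 required, 9,907,402 in favor — approved.
Series B: 2/3 of 603957 = 402638; 402,638 required, 402,638 in favor — approved.
Series C: a majority of 2116702 is 1058352; 1,058,352 required, 1,058,044 in favor — not approved.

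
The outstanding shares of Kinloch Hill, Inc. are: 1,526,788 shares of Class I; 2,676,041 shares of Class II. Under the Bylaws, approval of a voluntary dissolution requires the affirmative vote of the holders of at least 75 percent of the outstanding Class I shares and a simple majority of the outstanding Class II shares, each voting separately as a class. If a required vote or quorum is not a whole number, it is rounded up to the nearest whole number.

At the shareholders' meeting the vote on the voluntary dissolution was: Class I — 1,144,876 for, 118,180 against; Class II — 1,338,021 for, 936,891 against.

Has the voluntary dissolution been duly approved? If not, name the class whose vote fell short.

Not approved — the Class I shares did not give the required vote.

Class I: 3/4 of 1526788 = 1145091; 1,145,091 required, 1,144,876 in favor — not approved.
Class II: a majority of 2676041 is 1338021; 1,338,021 required, 1,338,021 in favor — approved.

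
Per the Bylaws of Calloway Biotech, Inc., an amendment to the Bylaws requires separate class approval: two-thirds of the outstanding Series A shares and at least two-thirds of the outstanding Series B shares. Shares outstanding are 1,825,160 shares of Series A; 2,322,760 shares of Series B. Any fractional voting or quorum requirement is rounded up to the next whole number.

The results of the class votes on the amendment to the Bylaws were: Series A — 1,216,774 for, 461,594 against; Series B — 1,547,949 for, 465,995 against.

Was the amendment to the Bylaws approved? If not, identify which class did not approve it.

Series A: 2/3 of 1825160 = 1216773.33, rounded up to 1216774; 1,216,774 required, 1,216,774 in favor — approved.
Series B: 2/3 of 2322760 = 1548506.67, rounded up to 1548507; 1,548,507 required, 1,547,949 in favor — not approved.

Not approved — the Series B shares did not give the required vote.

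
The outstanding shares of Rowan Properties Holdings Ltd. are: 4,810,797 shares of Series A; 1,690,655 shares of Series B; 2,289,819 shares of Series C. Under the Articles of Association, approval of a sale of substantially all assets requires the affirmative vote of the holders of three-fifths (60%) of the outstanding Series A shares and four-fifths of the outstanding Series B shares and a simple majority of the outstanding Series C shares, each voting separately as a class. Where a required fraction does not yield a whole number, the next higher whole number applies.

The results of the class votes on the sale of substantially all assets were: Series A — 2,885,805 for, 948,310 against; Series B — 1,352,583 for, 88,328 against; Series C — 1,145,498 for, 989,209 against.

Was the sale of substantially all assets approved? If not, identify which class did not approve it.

Not approved — the Series A shares did not give the required vote.

Series A: 3/5 of 4810797 = 2886478.20, rounded up to 2886479; 2,886,479 required, 2,885,805 in favor — not approved.
Series B: 4/5 of 1690655 = 1352524; 1,352,524 required, 1,352,583 in favor — approved.
Series C: a majority of 2289819 is 1144910; 1,144,910 required, 1,145,498 in favor — approved.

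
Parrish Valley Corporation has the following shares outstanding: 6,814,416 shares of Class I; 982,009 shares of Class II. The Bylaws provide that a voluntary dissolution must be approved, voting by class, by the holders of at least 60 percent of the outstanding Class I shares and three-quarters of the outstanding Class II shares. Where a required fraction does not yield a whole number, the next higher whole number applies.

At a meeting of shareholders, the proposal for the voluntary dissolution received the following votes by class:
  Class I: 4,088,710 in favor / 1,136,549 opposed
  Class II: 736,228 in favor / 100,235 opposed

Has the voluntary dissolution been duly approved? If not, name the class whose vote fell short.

Not approved — the Class II shares did not give the required vote.

Class I: 3/5 of 6814416 = 4088649.60, rounded up to 4088650; 4,088,650 required, 4,088,710 in favor — approved.
Class II: 3/4 of 982009 = 736506.75, rounded up to 736507; 736,507 required, 736,228 in favor — not approved.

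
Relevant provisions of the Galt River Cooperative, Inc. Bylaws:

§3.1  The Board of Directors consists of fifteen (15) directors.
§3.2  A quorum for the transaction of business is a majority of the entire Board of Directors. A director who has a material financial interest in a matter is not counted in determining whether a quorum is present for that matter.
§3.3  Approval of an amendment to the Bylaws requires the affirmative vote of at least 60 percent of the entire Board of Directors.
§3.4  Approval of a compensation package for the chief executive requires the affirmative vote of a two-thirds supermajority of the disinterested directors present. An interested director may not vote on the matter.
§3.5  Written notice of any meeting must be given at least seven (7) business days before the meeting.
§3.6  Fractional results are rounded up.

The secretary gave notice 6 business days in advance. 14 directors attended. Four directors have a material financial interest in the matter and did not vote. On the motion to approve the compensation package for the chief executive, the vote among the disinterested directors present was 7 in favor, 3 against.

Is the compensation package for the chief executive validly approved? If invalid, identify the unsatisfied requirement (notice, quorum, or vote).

Notice: 6 business days given; 7 required (6 < 7). Not satisfied.
Quorum: 14 present, but the 4 interested directors do not count, leaving 10. Quorum is 8. Satisfied.
Vote: the compensation package for the chief executive requires two-thirds of the disinterested directors present (14 − 4 = 10). 2/3 of 10 = 6.67, rounded up to 7, so 7 affirmative votes are needed; 7 voted in favor. Satisfied.

Invalid — notice requirement not satisfied.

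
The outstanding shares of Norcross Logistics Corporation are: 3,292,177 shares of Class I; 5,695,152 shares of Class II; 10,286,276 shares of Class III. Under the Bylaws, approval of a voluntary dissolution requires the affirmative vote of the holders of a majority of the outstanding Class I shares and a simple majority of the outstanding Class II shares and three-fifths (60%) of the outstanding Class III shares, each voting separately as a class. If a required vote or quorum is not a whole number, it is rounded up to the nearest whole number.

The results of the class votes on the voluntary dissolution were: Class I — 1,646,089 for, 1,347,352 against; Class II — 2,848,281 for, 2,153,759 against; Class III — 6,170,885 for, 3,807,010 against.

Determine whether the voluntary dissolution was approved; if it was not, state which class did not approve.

Class I: a majority of 3292177 is 1646089; 1,646,089 required, 1,646,089 in favor — approved.
Class II: a majority of 5695152 is 2847577; 2,847,577 required, 2,848,281 in favor — approved.
Class III: 3/5 of 10286276 = 6171765.60, rounded up to 6171766; 6,171,766 required, 6,170,885 in favor — not approved.

Not approved — the Class III shares did not give the required vote.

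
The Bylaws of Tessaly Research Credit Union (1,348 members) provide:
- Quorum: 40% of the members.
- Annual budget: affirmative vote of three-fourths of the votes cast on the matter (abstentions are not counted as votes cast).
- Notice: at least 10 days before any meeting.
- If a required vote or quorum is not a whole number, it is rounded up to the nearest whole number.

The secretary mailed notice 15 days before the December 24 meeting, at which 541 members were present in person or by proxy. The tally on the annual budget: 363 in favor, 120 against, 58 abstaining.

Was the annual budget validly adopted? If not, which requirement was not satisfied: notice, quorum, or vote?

Notice: 15 days given; 10 required. Satisfied.
Quorum: 40% of 1,348 = 539.20, rounded up to 540; 541 present. Satisfied.
Vote: requires three-fourths of the votes cast (541 − 58 abstaining = 483); 3/4 of 483 = 362.25, rounded up to 363, so 363 needed; 363 in favor. Satisfied.

Valid — all requirements satisfied.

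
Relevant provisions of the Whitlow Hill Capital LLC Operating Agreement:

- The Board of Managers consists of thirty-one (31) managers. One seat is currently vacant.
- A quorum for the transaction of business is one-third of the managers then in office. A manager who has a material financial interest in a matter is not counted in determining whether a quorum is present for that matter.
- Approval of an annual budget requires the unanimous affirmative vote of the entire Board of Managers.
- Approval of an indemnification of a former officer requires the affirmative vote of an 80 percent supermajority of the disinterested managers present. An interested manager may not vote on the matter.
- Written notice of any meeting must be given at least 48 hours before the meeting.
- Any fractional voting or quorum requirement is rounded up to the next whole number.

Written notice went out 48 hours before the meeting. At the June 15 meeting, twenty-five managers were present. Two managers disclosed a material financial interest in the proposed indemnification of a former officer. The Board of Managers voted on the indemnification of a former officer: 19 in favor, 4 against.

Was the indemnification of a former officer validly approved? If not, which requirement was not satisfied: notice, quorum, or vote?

Valid — all requirements satisfied.

Notice: 48 hours given; 48 required (48 ≥ 48). Satisfied.
Quorum: 25 present, but the 2 interested managers do not count, leaving 23. Quorum is 10. Satisfied.
Vote: the indemnification of a former officer requires four-fifths of the disinterested managers present (25 − 2 = 23). 4/5 of 23 = 18.40, rounded up to 19, so 19 affirmative votes are needed; 19 voted in favor. Satisfied.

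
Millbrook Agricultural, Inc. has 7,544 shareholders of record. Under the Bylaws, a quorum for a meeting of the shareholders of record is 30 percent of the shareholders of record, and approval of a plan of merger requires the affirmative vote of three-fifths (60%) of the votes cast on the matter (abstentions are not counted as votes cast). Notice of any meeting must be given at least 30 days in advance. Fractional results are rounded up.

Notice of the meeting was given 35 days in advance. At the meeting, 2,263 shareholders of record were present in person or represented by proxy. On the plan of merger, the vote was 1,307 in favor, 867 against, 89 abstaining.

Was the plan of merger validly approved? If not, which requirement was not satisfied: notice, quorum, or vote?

Invalid — quorum requirement not satisfied.

Notice: 35 days given; 30 required. Satisfied.
Quorum: 30% of 7,544 = 2,263.20, rounded up to 2,264; 2,263 present. Not satisfied.
Vote: requires three-fifths of the votes cast (2,263 − 89 abstaining = 2,174); 3/5 of 2174 = 1304.40, rounded up to 1305, so 1,305 needed; 1,307 in favor. Satisfied.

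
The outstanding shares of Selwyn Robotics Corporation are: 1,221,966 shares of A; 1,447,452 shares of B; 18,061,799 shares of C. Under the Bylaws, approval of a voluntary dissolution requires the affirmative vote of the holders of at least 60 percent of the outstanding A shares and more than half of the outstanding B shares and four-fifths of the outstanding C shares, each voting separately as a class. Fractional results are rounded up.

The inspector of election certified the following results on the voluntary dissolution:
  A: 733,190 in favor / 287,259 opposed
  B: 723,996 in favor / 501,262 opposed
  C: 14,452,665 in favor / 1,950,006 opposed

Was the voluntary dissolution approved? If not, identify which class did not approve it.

A: 3/5 of 1221966 = 733179.60, rounded up to 733180; 733,180 required, 733,190 in favor — approved.
B: a majority of 1447452 is 723727; 723,727 required, 723,996 in favor — approved.
C: 4/5 of 18061799 = 14449439.20, rounded up to 14449440; 14,449,440 required, 14,452,665 in favor — approved.

Approved — every class gave the required vote.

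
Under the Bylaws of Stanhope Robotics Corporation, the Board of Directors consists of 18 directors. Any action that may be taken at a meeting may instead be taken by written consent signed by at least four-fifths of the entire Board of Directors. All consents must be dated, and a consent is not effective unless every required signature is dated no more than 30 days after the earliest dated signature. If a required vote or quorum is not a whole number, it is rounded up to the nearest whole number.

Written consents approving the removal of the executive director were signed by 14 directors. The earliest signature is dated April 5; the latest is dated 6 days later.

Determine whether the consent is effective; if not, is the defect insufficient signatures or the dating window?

Signatures required: at least four-fifths of 18 — 4/5 of 18 = 14.40, rounded up to 15, so 15 needed; 14 signed. Insufficient.
Dating window: the latest signature is 6 days after the earliest; the limit is 30 days. Within the window.

Not effective — insufficient signatures.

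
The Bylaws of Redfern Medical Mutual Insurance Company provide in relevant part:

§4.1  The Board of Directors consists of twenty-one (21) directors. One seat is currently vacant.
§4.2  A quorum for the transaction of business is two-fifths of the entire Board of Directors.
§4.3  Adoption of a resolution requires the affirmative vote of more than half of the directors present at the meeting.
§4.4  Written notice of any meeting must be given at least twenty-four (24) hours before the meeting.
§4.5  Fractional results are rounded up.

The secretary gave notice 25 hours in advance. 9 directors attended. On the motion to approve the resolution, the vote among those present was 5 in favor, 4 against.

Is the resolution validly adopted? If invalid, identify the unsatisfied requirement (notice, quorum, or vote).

Notice: 25 hours given; 24 required (25 ≥ 24). Satisfied.
Quorum: 9 present; quorum is 9. Satisfied.
Vote: the resolution requires a majority of the directors present (9). A majority of 9 is 5, so 5 affirmative votes are needed; 5 voted in favor. Satisfied.

Valid — all requirements satisfied.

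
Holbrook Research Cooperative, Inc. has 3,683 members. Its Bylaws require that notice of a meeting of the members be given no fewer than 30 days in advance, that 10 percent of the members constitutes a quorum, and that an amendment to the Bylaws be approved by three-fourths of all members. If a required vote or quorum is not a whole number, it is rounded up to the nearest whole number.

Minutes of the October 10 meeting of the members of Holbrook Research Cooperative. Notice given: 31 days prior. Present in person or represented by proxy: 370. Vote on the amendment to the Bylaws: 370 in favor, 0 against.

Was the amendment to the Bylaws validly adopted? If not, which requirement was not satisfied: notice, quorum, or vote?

Notice: 31 days given; 30 required. Satisfied.
Quorum: 10% of 3,683 = 368.30, rounded up to 369; 370 present. Satisfied.
Vote: requires three-fourths of all members (3,683); 3/4 of 3683 = 2762.25, rounded up to 2763, so 2,763 needed; 370 in favor. Not satisfied.

Invalid — vote requirement not satisfied.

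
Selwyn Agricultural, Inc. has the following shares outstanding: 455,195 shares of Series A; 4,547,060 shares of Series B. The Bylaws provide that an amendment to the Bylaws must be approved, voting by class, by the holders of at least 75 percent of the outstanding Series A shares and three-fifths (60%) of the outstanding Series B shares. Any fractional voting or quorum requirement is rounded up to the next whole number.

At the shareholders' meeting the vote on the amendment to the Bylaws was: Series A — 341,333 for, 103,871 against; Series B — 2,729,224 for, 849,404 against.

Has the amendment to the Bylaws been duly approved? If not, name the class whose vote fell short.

Series A: 3/4 of 455195 = 341396.25, rounded up to 341397; 341,397 required, 341,333 in favor — not approved.
Series B: 3/5 of 4547060 = 2728236; 2,728,236 required, 2,729,224 in favor — approved.

Not approved — the Series A shares did not give the required vote.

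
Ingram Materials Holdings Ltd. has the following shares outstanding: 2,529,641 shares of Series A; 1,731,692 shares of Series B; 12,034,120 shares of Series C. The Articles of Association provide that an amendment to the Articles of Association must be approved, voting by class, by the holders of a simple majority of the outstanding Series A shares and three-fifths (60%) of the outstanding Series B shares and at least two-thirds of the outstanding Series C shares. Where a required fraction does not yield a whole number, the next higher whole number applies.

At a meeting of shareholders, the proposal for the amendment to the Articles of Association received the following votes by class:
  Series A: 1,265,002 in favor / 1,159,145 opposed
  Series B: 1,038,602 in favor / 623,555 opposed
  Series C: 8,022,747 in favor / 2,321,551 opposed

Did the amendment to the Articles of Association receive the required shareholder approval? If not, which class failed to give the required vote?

Series A: a majority of 2529641 is 1264821; 1,264,821 required, 1,265,002 in favor — approved.
Series B: 3/5 of 1731692 = 1039015.20, rounded up to 1039016; 1,039,016 required, 1,038,602 in favor — not approved.
Series C: 2/3 of 12034120 = 8022746.67, rounded up to 8022747; 8,022,747 required, 8,022,747 in favor — approved.

Not approved — the Series B shares did not give the required vote.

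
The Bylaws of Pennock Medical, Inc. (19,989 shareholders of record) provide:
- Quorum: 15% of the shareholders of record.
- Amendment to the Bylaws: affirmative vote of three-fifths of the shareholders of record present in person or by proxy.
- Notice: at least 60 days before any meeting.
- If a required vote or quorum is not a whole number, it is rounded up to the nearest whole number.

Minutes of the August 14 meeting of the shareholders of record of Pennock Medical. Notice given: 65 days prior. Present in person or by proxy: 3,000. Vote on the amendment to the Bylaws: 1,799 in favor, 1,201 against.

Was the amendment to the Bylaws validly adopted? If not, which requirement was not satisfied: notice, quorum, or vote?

Notice: 65 days given; 60 required. Satisfied.
Quorum: 15% of 19,989 = 2,998.35, rounded up to 2,999; 3,000 present. Satisfied.
Vote: requires three-fifths of those present (3,000); 3/5 of 3000 = 1800, so 1,800 needed; 1,799 in favor. Not satisfied.

Invalid — vote requirement not satisfied.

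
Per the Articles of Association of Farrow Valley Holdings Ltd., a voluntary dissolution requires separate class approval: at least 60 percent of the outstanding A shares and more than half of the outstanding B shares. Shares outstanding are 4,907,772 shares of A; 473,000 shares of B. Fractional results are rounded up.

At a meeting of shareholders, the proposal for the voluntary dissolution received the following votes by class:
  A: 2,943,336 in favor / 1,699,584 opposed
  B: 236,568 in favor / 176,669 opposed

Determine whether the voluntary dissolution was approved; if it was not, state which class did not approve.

Not approved — the A shares did not give the required vote.

A: 3/5 of 4907772 = 2944663.20, rounded up to 2944664; 2,944,664 required, 2,943,336 in favor — not approved.
B: a majority of 473000 is 236501; 236,501 required, 236,568 in favor — approved.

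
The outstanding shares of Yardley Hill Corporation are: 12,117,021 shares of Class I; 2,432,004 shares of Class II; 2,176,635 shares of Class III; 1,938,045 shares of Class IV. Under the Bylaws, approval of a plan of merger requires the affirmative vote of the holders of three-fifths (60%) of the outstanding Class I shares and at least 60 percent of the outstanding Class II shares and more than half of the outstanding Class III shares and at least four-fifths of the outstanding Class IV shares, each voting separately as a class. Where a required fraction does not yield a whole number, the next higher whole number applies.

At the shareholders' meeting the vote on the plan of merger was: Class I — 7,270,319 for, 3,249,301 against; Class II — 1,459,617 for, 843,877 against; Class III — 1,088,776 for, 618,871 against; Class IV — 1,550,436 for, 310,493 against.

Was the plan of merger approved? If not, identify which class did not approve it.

Class I: 3/5 of 12117021 = 7270212.60, rounded up to 7270213; 7,270,213 required, 7,270,319 in favor — approved.
Class II: 3/5 of 2432004 = 1459202.40, rounded up to 1459203; 1,459,203 required, 1,459,617 in favor — approved.
Class III: a majority of 2176635 is 1088318; 1,088,318 required, 1,088,776 in favor — approved.
Class IV: 4/5 of 1938045 = 1550436; 1,550,436 required, 1,550,436 in favor — approved.

Approved — every class gave the required vote.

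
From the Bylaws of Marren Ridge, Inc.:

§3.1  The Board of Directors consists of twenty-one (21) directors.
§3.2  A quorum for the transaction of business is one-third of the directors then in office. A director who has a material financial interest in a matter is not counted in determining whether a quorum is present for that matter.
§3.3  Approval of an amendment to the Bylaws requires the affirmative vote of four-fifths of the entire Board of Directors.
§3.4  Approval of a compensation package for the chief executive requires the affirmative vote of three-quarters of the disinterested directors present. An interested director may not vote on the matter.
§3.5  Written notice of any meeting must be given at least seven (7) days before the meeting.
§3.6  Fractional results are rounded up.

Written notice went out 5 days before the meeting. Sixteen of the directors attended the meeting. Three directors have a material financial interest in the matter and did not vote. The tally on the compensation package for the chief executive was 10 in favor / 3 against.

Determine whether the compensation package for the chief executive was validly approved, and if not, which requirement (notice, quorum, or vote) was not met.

Invalid — notice requirement not satisfied.

Notice: 5 days given; 7 required (5 < 7). Not satisfied.
Quorum: 16 present, but the 3 interested directors do not count, leaving 13. Quorum is 7. Satisfied.
Vote: the compensation package for the chief executive requires three-fourths of the disinterested directors present (16 − 3 = 13). 3/4 of 13 = 9.75, rounded up to 10, so 10 affirmative votes are needed; 10 voted in favor. Satisfied.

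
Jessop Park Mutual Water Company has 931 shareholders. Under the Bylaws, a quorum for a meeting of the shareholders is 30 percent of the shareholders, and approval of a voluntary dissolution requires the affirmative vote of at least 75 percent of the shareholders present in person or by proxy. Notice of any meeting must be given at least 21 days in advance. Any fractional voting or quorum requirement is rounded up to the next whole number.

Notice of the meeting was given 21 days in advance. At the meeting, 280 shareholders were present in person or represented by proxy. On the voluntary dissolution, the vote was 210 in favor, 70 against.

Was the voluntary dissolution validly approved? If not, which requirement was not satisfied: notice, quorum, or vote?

Valid — all requirements satisfied.

Notice: 21 days given; 21 required. Satisfied.
Quorum: 30% of 931 = 279.30, rounded up to 280; 280 present. Satisfied.
Vote: requires three-fourths of those present (280); 3/4 of 280 = 210, so 210 needed; 210 in favor. Satisfied.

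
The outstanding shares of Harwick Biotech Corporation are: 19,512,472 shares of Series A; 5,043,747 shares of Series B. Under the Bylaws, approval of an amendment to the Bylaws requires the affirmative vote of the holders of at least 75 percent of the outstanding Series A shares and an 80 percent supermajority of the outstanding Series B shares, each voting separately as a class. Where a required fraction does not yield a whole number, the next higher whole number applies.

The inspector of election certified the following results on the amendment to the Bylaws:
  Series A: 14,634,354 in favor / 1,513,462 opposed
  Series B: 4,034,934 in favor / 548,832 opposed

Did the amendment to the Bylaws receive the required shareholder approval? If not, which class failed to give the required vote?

Series A: 3/4 of 19512472 = 14634354; 14,634,354 required, 14,634,354 in favor — approved.
Series B: 4/5 of 5043747 = 4034997.60, rounded up to 4034998; 4,034,998 required, 4,034,934 in favor — not approved.

Not approved — the Series B shares did not give the required vote.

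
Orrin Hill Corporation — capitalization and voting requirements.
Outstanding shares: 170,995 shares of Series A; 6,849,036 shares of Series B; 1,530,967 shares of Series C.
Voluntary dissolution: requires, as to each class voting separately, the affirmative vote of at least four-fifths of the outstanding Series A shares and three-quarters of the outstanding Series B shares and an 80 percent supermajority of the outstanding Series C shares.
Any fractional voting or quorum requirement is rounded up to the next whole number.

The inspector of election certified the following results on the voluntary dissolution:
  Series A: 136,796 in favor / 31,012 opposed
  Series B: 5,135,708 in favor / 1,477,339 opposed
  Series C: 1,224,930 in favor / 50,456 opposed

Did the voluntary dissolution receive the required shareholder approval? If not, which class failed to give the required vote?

Not approved — the Series B shares did not give the required vote.

Series A: 4/5 of 170995 = 136796; 136,796 required, 136,796 in favor — approved.
Series B: 3/4 of 6849036 = 5136777; 5,136,777 required, 5,135,708 in favor — not approved.
Series C: 4/5 of 1530967 = 1224773.60, rounded up to 1224774; 1,224,774 required, 1,224,930 in favor — approved.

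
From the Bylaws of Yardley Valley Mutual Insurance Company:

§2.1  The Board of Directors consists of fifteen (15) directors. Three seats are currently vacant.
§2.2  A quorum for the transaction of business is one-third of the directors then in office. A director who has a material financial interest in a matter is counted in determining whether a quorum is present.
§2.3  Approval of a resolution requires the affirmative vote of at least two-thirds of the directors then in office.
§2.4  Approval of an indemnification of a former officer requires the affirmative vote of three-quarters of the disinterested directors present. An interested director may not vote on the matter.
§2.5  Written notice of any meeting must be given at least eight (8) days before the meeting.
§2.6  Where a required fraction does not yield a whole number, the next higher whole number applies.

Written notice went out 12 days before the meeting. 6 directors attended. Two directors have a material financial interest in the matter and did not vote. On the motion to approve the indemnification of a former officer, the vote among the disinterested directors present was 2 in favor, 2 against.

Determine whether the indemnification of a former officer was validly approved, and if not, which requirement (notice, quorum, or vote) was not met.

Notice: 12 days given; 8 required (12 ≥ 8). Satisfied.
Quorum: 6 present (interested directors count toward quorum); quorum is 4. Satisfied.
Vote: the indemnification of a former officer requires three-fourths of the disinterested directors present (6 − 2 = 4). 3/4 of 4 = 3, so 3 affirmative votes are needed; 2 voted in favor. Not satisfied.

Invalid — vote requirement not satisfied.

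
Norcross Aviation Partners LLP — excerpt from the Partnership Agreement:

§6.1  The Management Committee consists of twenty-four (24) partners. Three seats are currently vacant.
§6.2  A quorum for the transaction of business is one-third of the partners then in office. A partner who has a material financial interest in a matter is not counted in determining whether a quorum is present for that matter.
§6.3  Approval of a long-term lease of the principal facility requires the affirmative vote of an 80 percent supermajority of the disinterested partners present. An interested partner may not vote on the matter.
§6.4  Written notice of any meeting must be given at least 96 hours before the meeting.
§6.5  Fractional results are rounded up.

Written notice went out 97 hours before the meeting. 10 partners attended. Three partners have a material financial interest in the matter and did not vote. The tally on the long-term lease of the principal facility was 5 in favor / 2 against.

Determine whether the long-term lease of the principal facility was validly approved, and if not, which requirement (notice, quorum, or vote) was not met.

Notice: 97 hours given; 96 required (97 ≥ 96). Satisfied.
Quorum: 10 present, but the 3 interested partners do not count, leaving 7. Quorum is 7. Satisfied.
Vote: the long-term lease of the principal facility requires four-fifths of the disinterested partners present (10 − 3 = 7). 4/5 of 7 = 5.60, rounded up to 6, so 6 affirmative votes are needed; 5 voted in favor. Not satisfied.

Invalid — vote requirement not satisfied.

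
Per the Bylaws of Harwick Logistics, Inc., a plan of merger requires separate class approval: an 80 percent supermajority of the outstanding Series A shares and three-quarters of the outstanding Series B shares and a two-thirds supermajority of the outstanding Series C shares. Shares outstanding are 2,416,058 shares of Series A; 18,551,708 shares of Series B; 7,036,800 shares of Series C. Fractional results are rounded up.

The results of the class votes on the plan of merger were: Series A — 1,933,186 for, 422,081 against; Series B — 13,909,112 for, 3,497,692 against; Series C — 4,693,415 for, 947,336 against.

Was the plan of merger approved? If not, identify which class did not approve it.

Not approved — the Series B shares did not give the required vote.

Series A: 4/5 of 2416058 = 1932846.40, rounded up to 1932847; 1,932,847 required, 1,933,186 in favor — approved.
Series B: 3/4 of 18551708 = 13913781; 13,913,781 required, 13,909,112 in favor — not approved.
Series C: 2/3 of 7036800 = 4691200; 4,691,200 required, 4,693,415 in favor — approved.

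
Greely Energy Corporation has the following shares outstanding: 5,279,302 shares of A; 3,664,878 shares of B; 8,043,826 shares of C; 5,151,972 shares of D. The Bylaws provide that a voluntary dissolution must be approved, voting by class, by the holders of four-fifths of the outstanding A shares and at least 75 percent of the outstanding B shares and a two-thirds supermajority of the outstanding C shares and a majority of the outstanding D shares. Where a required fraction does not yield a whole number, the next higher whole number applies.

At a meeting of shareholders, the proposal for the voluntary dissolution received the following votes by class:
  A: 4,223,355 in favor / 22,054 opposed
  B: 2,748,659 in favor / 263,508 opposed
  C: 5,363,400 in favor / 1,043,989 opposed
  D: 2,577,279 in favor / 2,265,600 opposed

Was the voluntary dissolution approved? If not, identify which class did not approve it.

A: 4/5 of 5279302 = 4223441.60, rounded up to 4223442; 4,223,442 required, 4,223,355 in favor — not approved.
B: 3/4 of 3664878 = 2748658.50, rounded up to 2748659; 2,748,659 required, 2,748,659 in favor — approved.
C: 2/3 of 8043826 = 5362550.67, rounded up to 5362551; 5,362,551 required, 5,363,400 in favor — approved.
D: a majority of 5151972 is 2575987; 2,575,987 required, 2,577,279 in favor — approved.

Not approved — the A shares did not give the required vote.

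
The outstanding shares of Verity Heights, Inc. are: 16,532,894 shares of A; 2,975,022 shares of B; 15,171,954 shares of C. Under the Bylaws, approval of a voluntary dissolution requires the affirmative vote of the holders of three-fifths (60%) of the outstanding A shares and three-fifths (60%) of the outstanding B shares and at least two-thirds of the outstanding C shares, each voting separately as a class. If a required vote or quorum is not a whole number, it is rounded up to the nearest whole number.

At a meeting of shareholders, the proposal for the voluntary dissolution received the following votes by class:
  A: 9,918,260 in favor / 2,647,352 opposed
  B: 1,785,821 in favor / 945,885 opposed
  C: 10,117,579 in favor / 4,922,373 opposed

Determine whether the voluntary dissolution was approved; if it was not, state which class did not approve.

A: 3/5 of 16532894 = 9919736.40, rounded up to 9919737; 9,919,737 required, 9,918,260 in favor — not approved.
B: 3/5 of 2975022 = 1785013.20, rounded up to 1785014; 1,785,014 required, 1,785,821 in favor — approved.
C: 2/3 of 15171954 = 10114636; 10,114,636 required, 10,117,579 in favor — approved.

Not approved — the A shares did not give the required vote.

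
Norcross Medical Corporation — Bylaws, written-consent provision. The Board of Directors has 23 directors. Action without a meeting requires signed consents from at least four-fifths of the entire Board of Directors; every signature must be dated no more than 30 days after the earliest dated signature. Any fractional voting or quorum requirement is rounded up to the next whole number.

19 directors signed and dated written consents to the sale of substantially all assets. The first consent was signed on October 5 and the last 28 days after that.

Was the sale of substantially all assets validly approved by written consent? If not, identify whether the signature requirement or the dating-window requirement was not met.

Signatures required: at least four-fifths of 23 — 4/5 of 23 = 18.40, rounded up to 19, so 19 needed; 19 signed. Sufficient.
Dating window: the latest signature is 28 days after the earliest; the limit is 30 days. Within the window.

Effective — both the signature and dating-window requirements are satisfied.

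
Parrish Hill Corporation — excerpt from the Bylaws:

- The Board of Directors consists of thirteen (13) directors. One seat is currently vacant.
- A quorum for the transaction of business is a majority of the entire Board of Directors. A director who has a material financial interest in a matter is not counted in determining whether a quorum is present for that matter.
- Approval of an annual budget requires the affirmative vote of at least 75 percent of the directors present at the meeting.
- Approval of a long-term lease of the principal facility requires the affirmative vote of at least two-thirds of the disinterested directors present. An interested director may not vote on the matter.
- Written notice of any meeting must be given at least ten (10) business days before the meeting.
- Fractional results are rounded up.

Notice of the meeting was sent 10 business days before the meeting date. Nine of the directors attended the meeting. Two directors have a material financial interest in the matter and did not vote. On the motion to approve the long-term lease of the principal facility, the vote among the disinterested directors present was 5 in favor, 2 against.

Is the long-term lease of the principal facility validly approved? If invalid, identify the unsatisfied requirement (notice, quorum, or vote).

Notice: 10 business days given; 10 required (10 ≥ 10). Satisfied.
Quorum: 9 present, but the 2 interested directors do not count, leaving 7. Quorum is 7. Satisfied.
Vote: the long-term lease of the principal facility requires two-thirds of the disinterested directors present (9 − 2 = 7). 2/3 of 7 = 4.67, rounded up to 5, so 5 affirmative votes are needed; 5 voted in favor. Satisfied.

Valid — all requirements satisfied.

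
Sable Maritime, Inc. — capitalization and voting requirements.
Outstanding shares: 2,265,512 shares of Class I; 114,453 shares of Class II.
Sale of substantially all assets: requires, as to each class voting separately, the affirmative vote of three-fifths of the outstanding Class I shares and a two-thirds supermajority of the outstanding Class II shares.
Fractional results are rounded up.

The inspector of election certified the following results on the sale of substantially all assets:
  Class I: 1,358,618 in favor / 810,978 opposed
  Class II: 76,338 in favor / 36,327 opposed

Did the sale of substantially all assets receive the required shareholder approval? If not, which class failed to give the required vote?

Class I: 3/5 of 2265512 = 1359307.20, rounded up to 1359308; 1,359,308 required, 1,358,618 in favor — not approved.
Class II: 2/3 of 114453 = 76302; 76,302 required, 76,338 in favor — approved.

Not approved — the Class I shares did not give the required vote.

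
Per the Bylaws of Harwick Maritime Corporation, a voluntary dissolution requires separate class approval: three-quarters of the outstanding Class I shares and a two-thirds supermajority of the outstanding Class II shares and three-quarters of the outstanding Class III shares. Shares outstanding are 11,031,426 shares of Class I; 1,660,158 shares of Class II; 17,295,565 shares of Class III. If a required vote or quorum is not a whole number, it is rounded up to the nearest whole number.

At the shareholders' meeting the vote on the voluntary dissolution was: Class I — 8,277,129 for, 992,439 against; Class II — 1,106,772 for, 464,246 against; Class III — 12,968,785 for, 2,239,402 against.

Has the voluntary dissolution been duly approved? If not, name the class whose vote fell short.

Not approved — the Class III shares did not give the required vote.

Class I: 3/4 of 11031426 = 8273569.50, rounded up to 8273570; 8,273,570 required, 8,277,129 in favor — approved.
Class II: 2/3 of 1660158 = 1106772; 1,106,772 required, 1,106,772 in favor — approved.
Class III: 3/4 of 17295565 = 12971673.75, rounded up to 12971674; 12,971,674 required, 12,968,785 in favor — not approved.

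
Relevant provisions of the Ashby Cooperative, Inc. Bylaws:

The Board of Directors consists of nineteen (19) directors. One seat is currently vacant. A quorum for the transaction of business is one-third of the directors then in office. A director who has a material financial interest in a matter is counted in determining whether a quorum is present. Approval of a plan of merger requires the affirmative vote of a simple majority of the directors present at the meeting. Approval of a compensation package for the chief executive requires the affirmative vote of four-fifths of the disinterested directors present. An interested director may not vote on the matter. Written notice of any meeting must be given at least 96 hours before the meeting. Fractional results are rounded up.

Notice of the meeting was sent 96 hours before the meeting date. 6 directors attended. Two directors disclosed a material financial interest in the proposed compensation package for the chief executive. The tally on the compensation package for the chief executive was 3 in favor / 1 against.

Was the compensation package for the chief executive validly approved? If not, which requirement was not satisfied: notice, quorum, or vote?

Notice: 96 hours given; 96 required (96 ≥ 96). Satisfied.
Quorum: 6 present (interested directors count toward quorum); quorum is 6. Satisfied.
Vote: the compensation package for the chief executive requires four-fifths of the disinterested directors present (6 − 2 = 4). 4/5 of 4 = 3.20, rounded up to 4, so 4 affirmative votes are needed; 3 voted in favor. Not satisfied.

Invalid — vote requirement not satisfied.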